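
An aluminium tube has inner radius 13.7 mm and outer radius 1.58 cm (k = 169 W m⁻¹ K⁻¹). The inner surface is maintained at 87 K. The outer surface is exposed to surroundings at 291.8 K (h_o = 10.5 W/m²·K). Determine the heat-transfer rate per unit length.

Resistance network (inner→outer):
  R'_aluminium = ln(0.0158/0.0137)/(2πk) = 0.1426/(2π·169) = 1.343×10^-4 m·K/W
  R'_conv,out = 1/(2πr h) = 1/(2π·0.0158·10.5) = 0.9593 m·K/W
ΣR = 1.343×10^-4 + 0.9593 = 0.9594 m·K/W
Q' = ΔT/ΣR = (87 K − 291.8 K)/0.9594 = -213 W/m
(Negative Q' ⇒ heat flows inward; heat gain = 213 W/m.)

Q' = 213 W/m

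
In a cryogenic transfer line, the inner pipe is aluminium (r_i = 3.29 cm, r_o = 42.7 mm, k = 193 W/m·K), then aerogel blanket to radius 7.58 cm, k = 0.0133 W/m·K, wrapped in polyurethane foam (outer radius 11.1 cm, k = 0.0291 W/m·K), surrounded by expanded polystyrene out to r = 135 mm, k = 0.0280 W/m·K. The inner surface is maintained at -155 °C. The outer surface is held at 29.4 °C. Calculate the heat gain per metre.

Q' = 18.3 W/m

Resistance network (inner→outer):
  R'_aluminium = ln(0.0427/0.0329)/(2πk) = 0.2607/(2π·193) = 2.150×10^-4 m·K/W
  R'_aerogel blanket = ln(0.0758/0.0427)/(2πk) = 0.5739/(2π·0.0133) = 6.868 m·K/W
  R'_polyurethane foam = ln(0.111/0.0758)/(2πk) = 0.3814/(2π·0.0291) = 2.086 m·K/W
  R'_expanded polystyrene = ln(0.135/0.111)/(2πk) = 0.1957/(2π·0.0280) = 1.113 m·K/W
ΣR = 2.150×10^-4 + 6.868 + 2.086 + 1.113 = 10.07 m·K/W
Q' = ΔT/ΣR = (-155 °C − 29.4 °C)/10.07 = -18.3 W/m
(Negative Q' ⇒ heat flows inward; heat gain = 18.3 W/m.)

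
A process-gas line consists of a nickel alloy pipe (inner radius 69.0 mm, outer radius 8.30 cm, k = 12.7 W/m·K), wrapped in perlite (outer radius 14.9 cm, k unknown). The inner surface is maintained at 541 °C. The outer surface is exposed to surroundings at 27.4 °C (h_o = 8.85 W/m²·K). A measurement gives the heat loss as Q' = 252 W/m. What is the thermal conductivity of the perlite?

k = 0.0486 W/m·K

ΣR = ΔT/Q' = |541 − 27.4|/252 = 2.038 m·K/W
Known resistances:
  R'_nickel alloy = ln(0.0830/0.0690)/(2πk) = 0.1847/(2π·12.7) = 0.002315 m·K/W
  R'_conv,out = 1/(2πr h) = 1/(2π·0.149·8.85) = 0.1207 m·K/W
R_perlite = ΣR − ΣR_known = 2.038 − 0.1230 = 1.915 m·K/W
ln(r₂/r₁)/(2πk) = 1.915 ⇒ k = 0.5851/(2π·1.915) = 0.0486 W/m·K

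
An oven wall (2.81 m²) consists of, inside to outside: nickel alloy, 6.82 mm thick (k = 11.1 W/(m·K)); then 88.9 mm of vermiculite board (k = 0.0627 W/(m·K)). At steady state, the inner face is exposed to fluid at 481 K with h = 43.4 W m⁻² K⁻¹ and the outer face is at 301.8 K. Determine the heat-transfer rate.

Series thermal resistances, inner to outer:
  R_conv,in = 1/(hA) = 1/(43.4·2.81) = 0.008200 K/W
  R_nickel alloy = L/(kA) = 0.00682/(11.1·2.81) = 2.187×10^-4 K/W
  R_vermiculite board = L/(kA) = 0.0889/(0.0627·2.81) = 0.5046 K/W
ΣR = 0.008200 + 2.187×10^-4 + 0.5046 = 0.5130 K/W
Q = ΔT/ΣR = (481 K − 301.8 K)/0.5130 = 349 W

Q = 349 W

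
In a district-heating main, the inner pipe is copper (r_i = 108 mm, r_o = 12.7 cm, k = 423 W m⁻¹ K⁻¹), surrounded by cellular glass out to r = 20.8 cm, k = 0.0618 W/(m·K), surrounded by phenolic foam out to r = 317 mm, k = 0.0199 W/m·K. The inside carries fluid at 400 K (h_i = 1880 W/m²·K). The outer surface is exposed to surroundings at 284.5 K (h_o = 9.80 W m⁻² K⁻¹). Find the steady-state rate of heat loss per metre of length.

Series thermal resistances, inner to outer:
  R'_conv,in = 1/(2πr h) = 1/(2π·0.108·1880) = 7.839×10^-4 m·K/W
  R'_copper = ln(0.127/0.108)/(2πk) = 0.1621/(2π·423) = 6.097×10^-5 m·K/W
  R'_cellular glass = ln(0.208/0.127)/(2πk) = 0.4934/(2π·0.0618) = 1.271 m·K/W
  R'_phenolic foam = ln(0.317/0.208)/(2πk) = 0.4214/(2π·0.0199) = 3.370 m·K/W
  R'_conv,out = 1/(2πr h) = 1/(2π·0.317·9.80) = 0.05123 m·K/W
ΣR = 7.839×10^-4 + 6.097×10^-5 + 1.271 + 3.370 + 0.05123 = 4.693 m·K/W
Q' = ΔT/ΣR = (400 K − 284.5 K)/4.693 = 24.6 W/m

Q' = 24.6 W/m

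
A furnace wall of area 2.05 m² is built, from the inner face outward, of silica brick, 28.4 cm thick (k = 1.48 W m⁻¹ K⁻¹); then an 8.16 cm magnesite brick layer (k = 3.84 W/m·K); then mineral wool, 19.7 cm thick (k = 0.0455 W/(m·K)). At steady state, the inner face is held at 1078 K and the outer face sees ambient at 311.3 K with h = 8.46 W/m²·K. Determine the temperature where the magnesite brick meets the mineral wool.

Series thermal resistances, inner to outer:
  R_silica brick = L/(kA) = 0.284/(1.48·2.05) = 0.09361 K/W
  R_magnesite brick = L/(kA) = 0.0816/(3.84·2.05) = 0.01037 K/W
  R_mineral wool = L/(kA) = 0.197/(0.0455·2.05) = 2.112 K/W
  R_conv,out = 1/(hA) = 1/(8.46·2.05) = 0.05766 K/W
ΣR = 0.09361 + 0.01037 + 2.112 + 0.05766 = 2.274 K/W
Q = ΔT/ΣR = (1078 K − 311.3 K)/2.274 = 337.2 W
From the inner boundary to the magnesite brick/mineral wool interface, ΣR_partial = 0.1040 K/W.
T_interface = T_in − Q·ΣR_partial = 1078 K − (337.2)(0.1040) = 1043 K

T = 1043 K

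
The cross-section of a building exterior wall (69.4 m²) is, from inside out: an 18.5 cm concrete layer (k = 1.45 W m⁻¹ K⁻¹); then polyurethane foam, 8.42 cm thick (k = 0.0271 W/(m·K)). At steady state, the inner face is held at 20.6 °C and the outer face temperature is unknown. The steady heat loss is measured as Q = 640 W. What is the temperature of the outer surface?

Series resistances:
  R_concrete = L/(kA) = 0.185/(1.45·69.4) = 0.001838 K/W
  R_polyurethane foam = L/(kA) = 0.0842/(0.0271·69.4) = 0.04477 K/W
ΣR = 0.04661 K/W
ΔT = Q·ΣR = 640 × 0.04661 = 29.83 K
Heat flows outward, so T_out = T_in − ΔT = 20.6 − 29.83 = -9.23 °C

T_out = -9.23 °C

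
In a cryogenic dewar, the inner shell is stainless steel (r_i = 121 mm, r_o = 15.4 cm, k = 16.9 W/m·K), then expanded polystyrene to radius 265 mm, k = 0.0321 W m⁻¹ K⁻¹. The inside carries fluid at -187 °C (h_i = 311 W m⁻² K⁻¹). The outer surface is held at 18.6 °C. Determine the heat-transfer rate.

Resistance network (inner→outer):
  R_conv,in = 1/(4πr²h) = 1/(4π·0.121²·311) = 0.01748 K/W
  R_stainless steel = (1/0.121 − 1/0.154)/(4πk) = 1.771/(4π·16.9) = 0.008339 K/W
  R_expanded polystyrene = (1/0.154 − 1/0.265)/(4πk) = 2.720/(4π·0.0321) = 6.743 K/W
ΣR = 0.01748 + 0.008339 + 6.743 = 6.769 K/W
Q = ΔT/ΣR = (-187 °C − 18.6 °C)/6.769 = -30.4 W
(Negative Q ⇒ heat flows inward; heat gain = 30.4 W.)

Q = 30.4 W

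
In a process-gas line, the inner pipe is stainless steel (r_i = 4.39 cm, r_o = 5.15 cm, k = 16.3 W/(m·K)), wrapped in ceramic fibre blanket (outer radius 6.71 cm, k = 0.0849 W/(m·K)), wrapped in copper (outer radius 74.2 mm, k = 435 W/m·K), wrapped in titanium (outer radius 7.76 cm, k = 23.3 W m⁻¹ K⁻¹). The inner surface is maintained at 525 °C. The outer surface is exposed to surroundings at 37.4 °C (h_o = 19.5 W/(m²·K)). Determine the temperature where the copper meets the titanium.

Resistance network (inner→outer):
  R'_stainless steel = ln(0.0515/0.0439)/(2πk) = 0.1597/(2π·16.3) = 0.001559 m·K/W
  R'_ceramic fibre blanket = ln(0.0671/0.0515)/(2πk) = 0.2646/(2π·0.0849) = 0.4960 m·K/W
  R'_copper = ln(0.0742/0.0671)/(2πk) = 0.1006/(2π·435) = 3.680×10^-5 m·K/W
  R'_titanium = ln(0.0776/0.0742)/(2πk) = 0.04480/(2π·23.3) = 3.060×10^-4 m·K/W
  R'_conv,out = 1/(2πr h) = 1/(2π·0.0776·19.5) = 0.1052 m·K/W
ΣR = 0.001559 + 0.4960 + 3.680×10^-5 + 3.060×10^-4 + 0.1052 = 0.6031 m·K/W
Q' = ΔT/ΣR = (525 °C − 37.4 °C)/0.6031 = 808.5 W/m
From the inner boundary to the copper/titanium interface, ΣR_partial = 0.4976 m·K/W.
T_interface = T_in − Q'·ΣR_partial = 525 °C − (808.5)(0.4976) = 123 °C

T = 123 °C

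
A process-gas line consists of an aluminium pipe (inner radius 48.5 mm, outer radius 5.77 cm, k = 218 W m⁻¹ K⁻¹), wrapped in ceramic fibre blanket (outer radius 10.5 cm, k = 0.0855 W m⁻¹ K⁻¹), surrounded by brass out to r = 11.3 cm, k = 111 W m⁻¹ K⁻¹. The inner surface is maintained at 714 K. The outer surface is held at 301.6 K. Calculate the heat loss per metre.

Series thermal resistances, inner to outer:
  R'_aluminium = ln(0.0577/0.0485)/(2πk) = 0.1737/(2π·218) = 1.268×10^-4 m·K/W
  R'_ceramic fibre blanket = ln(0.105/0.0577)/(2πk) = 0.5987/(2π·0.0855) = 1.114 m·K/W
  R'_brass = ln(0.113/0.105)/(2πk) = 0.07343/(2π·111) = 1.053×10^-4 m·K/W
ΣR = 1.268×10^-4 + 1.114 + 1.053×10^-4 = 1.114 m·K/W
Q' = ΔT/ΣR = (714 K − 301.6 K)/1.114 = 370 W/m

Q' = 370 W/m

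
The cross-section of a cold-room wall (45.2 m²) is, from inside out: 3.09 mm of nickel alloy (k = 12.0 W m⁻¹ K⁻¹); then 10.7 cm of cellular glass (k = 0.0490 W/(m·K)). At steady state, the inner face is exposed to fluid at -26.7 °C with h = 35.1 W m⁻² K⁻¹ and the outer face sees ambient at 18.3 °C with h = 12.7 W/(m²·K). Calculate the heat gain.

Q = 888 W

Series thermal resistances, inner to outer:
  R_conv,in = 1/(hA) = 1/(35.1·45.2) = 6.303×10^-4 K/W
  R_nickel alloy = L/(kA) = 0.00309/(12.0·45.2) = 5.697×10^-6 K/W
  R_cellular glass = L/(kA) = 0.107/(0.0490·45.2) = 0.04831 K/W
  R_conv,out = 1/(hA) = 1/(12.7·45.2) = 0.001742 K/W
ΣR = 6.303×10^-4 + 5.697×10^-6 + 0.04831 + 0.001742 = 0.05069 K/W
Q = ΔT/ΣR = (-26.7 °C − 18.3 °C)/0.05069 = -888 W
(Negative Q ⇒ heat flows inward; heat gain = 888 W.)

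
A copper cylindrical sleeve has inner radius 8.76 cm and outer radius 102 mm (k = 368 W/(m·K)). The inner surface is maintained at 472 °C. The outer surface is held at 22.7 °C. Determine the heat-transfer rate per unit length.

Q' = 6830 kW/m

Q' = 2πk·ΔT/ln(r₂/r₁) = 2π × 368 × 449.3 / ln(0.102/0.0876) = 6.83×10^6 W/m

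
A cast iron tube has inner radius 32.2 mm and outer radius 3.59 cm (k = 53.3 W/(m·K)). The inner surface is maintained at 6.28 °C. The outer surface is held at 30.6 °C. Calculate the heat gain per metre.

Q' = 2πk·ΔT/ln(r₂/r₁) = 2π × 53.3 × 24.32 / ln(0.0359/0.0322) = 74900 W/m

Q' = 74.9 kW/m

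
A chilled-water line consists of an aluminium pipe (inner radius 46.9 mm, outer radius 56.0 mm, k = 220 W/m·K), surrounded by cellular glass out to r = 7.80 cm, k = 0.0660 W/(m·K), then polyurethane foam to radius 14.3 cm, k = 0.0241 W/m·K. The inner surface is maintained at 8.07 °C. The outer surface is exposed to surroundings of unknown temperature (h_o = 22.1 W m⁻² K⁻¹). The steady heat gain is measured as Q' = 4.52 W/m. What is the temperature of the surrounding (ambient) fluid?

Series resistances:
  R'_aluminium = ln(0.0560/0.0469)/(2πk) = 0.1773/(2π·220) = 1.283×10^-4 m·K/W
  R'_cellular glass = ln(0.0780/0.0560)/(2πk) = 0.3314/(2π·0.0660) = 0.7990 m·K/W
  R'_polyurethane foam = ln(0.143/0.0780)/(2πk) = 0.6061/(2π·0.0241) = 4.003 m·K/W
  R'_conv,out = 1/(2πr h) = 1/(2π·0.143·22.1) = 0.05036 m·K/W
ΣR = 4.852 m·K/W
ΔT = Q'·ΣR = 4.52 × 4.852 = 21.93 K
Heat flows inward, so T_out = T_in + ΔT = 8.07 + 21.93 = 30.0 °C

T_out = 30.0 °C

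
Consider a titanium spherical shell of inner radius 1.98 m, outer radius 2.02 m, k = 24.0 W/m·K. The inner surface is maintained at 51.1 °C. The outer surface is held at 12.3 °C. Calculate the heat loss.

Q = 1170 kW

Q = 4πk·ΔT/(1/r₁ − 1/r₂) = 4π × 24.0 × 38.8 / (1/1.98 − 1/2.02) = 1.17×10^6 W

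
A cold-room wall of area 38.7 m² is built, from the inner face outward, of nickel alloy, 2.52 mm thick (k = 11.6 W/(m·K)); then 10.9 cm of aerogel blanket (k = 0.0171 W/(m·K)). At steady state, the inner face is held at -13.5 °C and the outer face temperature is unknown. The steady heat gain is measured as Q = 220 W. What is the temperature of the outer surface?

Series resistances:
  R_nickel alloy = L/(kA) = 0.00252/(11.6·38.7) = 5.613×10^-6 K/W
  R_aerogel blanket = L/(kA) = 0.109/(0.0171·38.7) = 0.1647 K/W
ΣR = 0.1647 K/W
ΔT = Q·ΣR = 220 × 0.1647 = 36.23 K
Heat flows inward, so T_out = T_in + ΔT = -13.5 + 36.23 = 22.7 °C

T_out = 22.7 °C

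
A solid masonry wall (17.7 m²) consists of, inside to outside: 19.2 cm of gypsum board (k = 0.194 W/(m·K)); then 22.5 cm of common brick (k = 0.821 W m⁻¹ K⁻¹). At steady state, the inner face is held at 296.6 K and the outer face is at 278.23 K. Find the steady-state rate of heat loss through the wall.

Resistance network (inner→outer):
  R_gypsum board = L/(kA) = 0.192/(0.194·17.7) = 0.05591 K/W
  R_common brick = L/(kA) = 0.225/(0.821·17.7) = 0.01548 K/W
ΣR = 0.05591 + 0.01548 = 0.07139 K/W
Q = ΔT/ΣR = (296.6 K − 278.23 K)/0.07139 = 257 W

Q = 257 W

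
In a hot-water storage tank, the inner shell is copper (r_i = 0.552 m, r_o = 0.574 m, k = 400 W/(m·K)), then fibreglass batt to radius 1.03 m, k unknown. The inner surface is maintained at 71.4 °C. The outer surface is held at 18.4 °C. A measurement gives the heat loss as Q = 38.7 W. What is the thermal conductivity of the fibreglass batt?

ΣR = ΔT/Q = |71.4 − 18.4|/38.7 = 1.370 K/W
Known resistances:
  R_copper = (1/0.552 − 1/0.574)/(4πk) = 0.06943/(4π·400) = 1.381×10^-5 K/W
R_fibreglass batt = ΣR − ΣR_known = 1.370 − 1.381×10^-5 = 1.370 K/W
(1/r₁−1/r₂)/(4πk) = 1.370 ⇒ k = 0.7713/(4π·1.370) = 0.0448 W/m·K

k = 0.0448 W/m·K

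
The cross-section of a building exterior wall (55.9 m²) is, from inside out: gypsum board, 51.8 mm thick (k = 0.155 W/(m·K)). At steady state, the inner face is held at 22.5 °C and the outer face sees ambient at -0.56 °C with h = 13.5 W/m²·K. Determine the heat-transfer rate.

Q = 3.16 kW

Series thermal resistances, inner to outer:
  R_gypsum board = L/(kA) = 0.0518/(0.155·55.9) = 0.005978 K/W
  R_conv,out = 1/(hA) = 1/(13.5·55.9) = 0.001325 K/W
ΣR = 0.005978 + 0.001325 = 0.007303 K/W
Q = ΔT/ΣR = (22.5 °C − -0.56 °C)/0.007303 = 3160 W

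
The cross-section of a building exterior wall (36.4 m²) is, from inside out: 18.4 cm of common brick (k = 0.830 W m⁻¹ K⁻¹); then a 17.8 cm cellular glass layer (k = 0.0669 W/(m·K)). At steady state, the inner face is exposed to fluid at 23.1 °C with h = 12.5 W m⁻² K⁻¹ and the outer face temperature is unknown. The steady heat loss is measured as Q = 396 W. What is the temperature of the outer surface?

T_out = -9.13 °C

Series resistances:
  R_conv,in = 1/(hA) = 1/(12.5·36.4) = 0.002198 K/W
  R_common brick = L/(kA) = 0.184/(0.830·36.4) = 0.006090 K/W
  R_cellular glass = L/(kA) = 0.178/(0.0669·36.4) = 0.07310 K/W
ΣR = 0.08138 K/W
ΔT = Q·ΣR = 396 × 0.08138 = 32.23 K
Heat flows outward, so T_out = T_in − ΔT = 23.1 − 32.23 = -9.13 °C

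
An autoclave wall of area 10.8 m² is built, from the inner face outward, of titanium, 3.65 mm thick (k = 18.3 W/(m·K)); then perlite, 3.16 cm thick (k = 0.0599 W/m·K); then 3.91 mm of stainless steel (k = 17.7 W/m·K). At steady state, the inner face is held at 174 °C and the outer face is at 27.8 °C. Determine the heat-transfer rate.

Treat each layer as a resistance in series:
  R_titanium = L/(kA) = 0.00365/(18.3·10.8) = 1.847×10^-5 K/W
  R_perlite = L/(kA) = 0.0316/(0.0599·10.8) = 0.04885 K/W
  R_stainless steel = L/(kA) = 0.00391/(17.7·10.8) = 2.045×10^-5 K/W
ΣR = 1.847×10^-5 + 0.04885 + 2.045×10^-5 = 0.04889 K/W
Q = ΔT/ΣR = (174 °C − 27.8 °C)/0.04889 = 2990 W

Q = 2.99 kW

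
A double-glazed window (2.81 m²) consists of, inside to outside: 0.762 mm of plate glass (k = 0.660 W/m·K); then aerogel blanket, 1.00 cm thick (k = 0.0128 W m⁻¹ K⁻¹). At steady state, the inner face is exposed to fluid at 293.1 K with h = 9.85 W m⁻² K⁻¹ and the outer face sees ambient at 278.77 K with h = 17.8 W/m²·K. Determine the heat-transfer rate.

Q = 42.8 W

Resistance network (inner→outer):
  R_conv,in = 1/(hA) = 1/(9.85·2.81) = 0.03613 K/W
  R_plate glass = L/(kA) = 7.62×10^-4/(0.660·2.81) = 4.109×10^-4 K/W
  R_aerogel blanket = L/(kA) = 0.0100/(0.0128·2.81) = 0.2780 K/W
  R_conv,out = 1/(hA) = 1/(17.8·2.81) = 0.01999 K/W
ΣR = 0.03613 + 4.109×10^-4 + 0.2780 + 0.01999 = 0.3345 K/W
Q = ΔT/ΣR = (293.1 K − 278.77 K)/0.3345 = 42.8 W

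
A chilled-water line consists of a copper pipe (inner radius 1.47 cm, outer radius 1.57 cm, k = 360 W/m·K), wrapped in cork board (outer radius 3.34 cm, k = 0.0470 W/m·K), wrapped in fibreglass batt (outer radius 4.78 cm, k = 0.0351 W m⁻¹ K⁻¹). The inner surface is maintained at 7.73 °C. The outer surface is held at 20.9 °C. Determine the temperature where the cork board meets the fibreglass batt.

Series thermal resistances, inner to outer:
  R'_copper = ln(0.0157/0.0147)/(2πk) = 0.06581/(2π·360) = 2.910×10^-5 m·K/W
  R'_cork board = ln(0.0334/0.0157)/(2πk) = 0.7549/(2π·0.0470) = 2.556 m·K/W
  R'_fibreglass batt = ln(0.0478/0.0334)/(2πk) = 0.3585/(2π·0.0351) = 1.625 m·K/W
ΣR = 2.910×10^-5 + 2.556 + 1.625 = 4.181 m·K/W
Q' = ΔT/ΣR = (7.73 °C − 20.9 °C)/4.181 = -3.150 W/m
From the inner boundary to the cork board/fibreglass batt interface, ΣR_partial = 2.556 m·K/W.
T_interface = T_in − Q'·ΣR_partial = 7.73 °C − (-3.150)(2.556) = 15.8 °C

T = 15.8 °C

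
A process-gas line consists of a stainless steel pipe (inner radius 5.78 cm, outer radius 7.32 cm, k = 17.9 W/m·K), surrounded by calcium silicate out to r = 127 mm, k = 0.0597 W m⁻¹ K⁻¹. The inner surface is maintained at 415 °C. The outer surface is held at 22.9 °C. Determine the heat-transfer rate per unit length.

Q' = 267 W/m

Series thermal resistances, inner to outer:
  R'_stainless steel = ln(0.0732/0.0578)/(2πk) = 0.2362/(2π·17.9) = 0.002100 m·K/W
  R'_calcium silicate = ln(0.127/0.0732)/(2πk) = 0.5510/(2π·0.0597) = 1.469 m·K/W
ΣR = 0.002100 + 1.469 = 1.471 m·K/W
Q' = ΔT/ΣR = (415 °C − 22.9 °C)/1.471 = 267 W/m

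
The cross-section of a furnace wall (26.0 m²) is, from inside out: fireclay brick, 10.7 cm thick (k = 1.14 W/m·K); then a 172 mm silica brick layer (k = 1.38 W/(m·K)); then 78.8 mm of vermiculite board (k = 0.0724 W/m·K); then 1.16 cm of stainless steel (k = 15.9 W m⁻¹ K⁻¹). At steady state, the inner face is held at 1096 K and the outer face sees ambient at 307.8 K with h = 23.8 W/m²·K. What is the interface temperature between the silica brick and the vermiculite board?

T = 968 K

Series thermal resistances, inner to outer:
  R_fireclay brick = L/(kA) = 0.107/(1.14·26.0) = 0.003610 K/W
  R_silica brick = L/(kA) = 0.172/(1.38·26.0) = 0.004794 K/W
  R_vermiculite board = L/(kA) = 0.0788/(0.0724·26.0) = 0.04186 K/W
  R_stainless steel = L/(kA) = 0.0116/(15.9·26.0) = 2.806×10^-5 K/W
  R_conv,out = 1/(hA) = 1/(23.8·26.0) = 0.001616 K/W
ΣR = 0.003610 + 0.004794 + 0.04186 + 2.806×10^-5 + 0.001616 = 0.05191 K/W
Q = ΔT/ΣR = (1096 K − 307.8 K)/0.05191 = 15180 W
From the inner boundary to the silica brick/vermiculite board interface, ΣR_partial = 0.008404 K/W.
T_interface = T_in − Q·ΣR_partial = 1096 K − (15180)(0.008404) = 968 K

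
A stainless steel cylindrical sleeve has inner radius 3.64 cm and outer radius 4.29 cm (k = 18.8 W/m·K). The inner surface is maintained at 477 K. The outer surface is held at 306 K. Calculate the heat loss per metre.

Q' = 123 kW/m

Q' = 2πk·ΔT/ln(r₂/r₁) = 2π × 18.8 × 171 / ln(0.0429/0.0364) = 1.23×10^5 W/m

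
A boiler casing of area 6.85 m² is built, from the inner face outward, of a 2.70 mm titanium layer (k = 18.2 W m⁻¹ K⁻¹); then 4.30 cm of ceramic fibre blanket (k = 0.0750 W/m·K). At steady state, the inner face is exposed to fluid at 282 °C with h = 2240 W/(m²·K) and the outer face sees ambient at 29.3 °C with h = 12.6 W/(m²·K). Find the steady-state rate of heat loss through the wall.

Treat each layer as a resistance in series:
  R_conv,in = 1/(hA) = 1/(2240·6.85) = 6.517×10^-5 K/W
  R_titanium = L/(kA) = 0.00270/(18.2·6.85) = 2.166×10^-5 K/W
  R_ceramic fibre blanket = L/(kA) = 0.0430/(0.0750·6.85) = 0.08370 K/W
  R_conv,out = 1/(hA) = 1/(12.6·6.85) = 0.01159 K/W
ΣR = 6.517×10^-5 + 2.166×10^-5 + 0.08370 + 0.01159 = 0.09538 K/W
Q = ΔT/ΣR = (282 °C − 29.3 °C)/0.09538 = 2650 W

Q = 2.65 kW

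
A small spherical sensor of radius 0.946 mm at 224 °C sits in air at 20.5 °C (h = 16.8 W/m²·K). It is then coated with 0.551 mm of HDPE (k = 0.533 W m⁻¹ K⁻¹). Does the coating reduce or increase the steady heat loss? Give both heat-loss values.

Critical radius for a sphere: r_cr = 2k/h = 0.0635 m = 6.35 cm.
Outer radius after coating: r₂ = 9.46×10^-4 + 5.51×10^-4 = 0.001497 m.
Since r₁ < r_cr and r₂ ≤ r_cr, the coating moves toward the maximum at r_cr — heat loss rises.
Bare: R = 1/(4πr₁²h) = 5293 K/W; Q = 203.5/5293 = 0.0384 W.
Coated: R = R_cond + R_conv = 2172 K/W; Q = 203.5/2172 = 0.0937 W.

increases: 0.0384 → 0.0937 W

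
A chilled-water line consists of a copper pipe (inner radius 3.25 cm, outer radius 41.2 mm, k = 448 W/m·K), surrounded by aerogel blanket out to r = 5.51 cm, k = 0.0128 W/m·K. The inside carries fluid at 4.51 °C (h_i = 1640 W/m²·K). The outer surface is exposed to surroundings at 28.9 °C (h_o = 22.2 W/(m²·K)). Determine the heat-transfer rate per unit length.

Resistance network (inner→outer):
  R'_conv,in = 1/(2πr h) = 1/(2π·0.0325·1640) = 0.002986 m·K/W
  R'_copper = ln(0.0412/0.0325)/(2πk) = 0.2372/(2π·448) = 8.427×10^-5 m·K/W
  R'_aerogel blanket = ln(0.0551/0.0412)/(2πk) = 0.2907/(2π·0.0128) = 3.615 m·K/W
  R'_conv,out = 1/(2πr h) = 1/(2π·0.0551·22.2) = 0.1301 m·K/W
ΣR = 0.002986 + 8.427×10^-5 + 3.615 + 0.1301 = 3.748 m·K/W
Q' = ΔT/ΣR = (4.51 °C − 28.9 °C)/3.748 = -6.51 W/m
(Negative Q' ⇒ heat flows inward; heat gain = 6.51 W/m.)

Q' = 6.51 W/m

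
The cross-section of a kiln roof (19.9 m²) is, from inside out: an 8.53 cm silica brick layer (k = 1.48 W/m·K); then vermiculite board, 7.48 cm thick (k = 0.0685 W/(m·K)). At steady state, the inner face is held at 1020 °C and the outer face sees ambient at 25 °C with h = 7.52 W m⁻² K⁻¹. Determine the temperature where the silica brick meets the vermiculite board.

T = 975 °C

Resistance network (inner→outer):
  R_silica brick = L/(kA) = 0.0853/(1.48·19.9) = 0.002896 K/W
  R_vermiculite board = L/(kA) = 0.0748/(0.0685·19.9) = 0.05487 K/W
  R_conv,out = 1/(hA) = 1/(7.52·19.9) = 0.006682 K/W
ΣR = 0.002896 + 0.05487 + 0.006682 = 0.06445 K/W
Q = ΔT/ΣR = (1020 °C − 25 °C)/0.06445 = 15440 W
From the inner boundary to the silica brick/vermiculite board interface, ΣR_partial = 0.002896 K/W.
T_interface = T_in − Q·ΣR_partial = 1020 °C − (15440)(0.002896) = 975 °C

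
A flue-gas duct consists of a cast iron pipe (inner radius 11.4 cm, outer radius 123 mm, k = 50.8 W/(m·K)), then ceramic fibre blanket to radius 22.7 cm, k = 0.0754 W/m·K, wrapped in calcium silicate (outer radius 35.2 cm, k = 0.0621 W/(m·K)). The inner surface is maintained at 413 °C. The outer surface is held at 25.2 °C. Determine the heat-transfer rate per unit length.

Q' = 160 W/m

Resistance network (inner→outer):
  R'_cast iron = ln(0.123/0.114)/(2πk) = 0.07599/(2π·50.8) = 2.381×10^-4 m·K/W
  R'_ceramic fibre blanket = ln(0.227/0.123)/(2πk) = 0.6128/(2π·0.0754) = 1.293 m·K/W
  R'_calcium silicate = ln(0.352/0.227)/(2πk) = 0.4387/(2π·0.0621) = 1.124 m·K/W
ΣR = 2.381×10^-4 + 1.293 + 1.124 = 2.417 m·K/W
Q' = ΔT/ΣR = (413 °C − 25.2 °C)/2.417 = 160 W/m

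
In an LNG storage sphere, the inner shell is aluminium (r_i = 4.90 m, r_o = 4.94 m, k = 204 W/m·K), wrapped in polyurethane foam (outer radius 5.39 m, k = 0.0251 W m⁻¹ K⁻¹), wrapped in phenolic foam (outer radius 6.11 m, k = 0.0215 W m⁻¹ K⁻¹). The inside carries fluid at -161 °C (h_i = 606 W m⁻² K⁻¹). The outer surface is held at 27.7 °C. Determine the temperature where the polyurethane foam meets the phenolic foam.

T = -85.8 °C

Treat each layer as a resistance in series:
  R_conv,in = 1/(4πr²h) = 1/(4π·4.90²·606) = 5.469×10^-6 K/W
  R_aluminium = (1/4.90 − 1/4.94)/(4πk) = 0.001652/(4π·204) = 6.446×10^-7 K/W
  R_polyurethane foam = (1/4.94 − 1/5.39)/(4πk) = 0.01690/(4π·0.0251) = 0.05358 K/W
  R_phenolic foam = (1/5.39 − 1/6.11)/(4πk) = 0.02186/(4π·0.0215) = 0.08092 K/W
ΣR = 5.469×10^-6 + 6.446×10^-7 + 0.05358 + 0.08092 = 0.1345 K/W
Q = ΔT/ΣR = (-161 °C − 27.7 °C)/0.1345 = -1403 W
From the inner boundary to the polyurethane foam/phenolic foam interface, ΣR_partial = 0.05359 K/W.
T_interface = T_in − Q·ΣR_partial = -161 °C − (-1403)(0.05359) = -85.8 °C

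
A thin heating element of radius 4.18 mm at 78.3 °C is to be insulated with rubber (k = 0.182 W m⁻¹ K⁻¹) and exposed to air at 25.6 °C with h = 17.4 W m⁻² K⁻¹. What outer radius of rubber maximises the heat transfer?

For a cylinder, r_cr = k_ins/h = 0.182/17.4 = 0.0105 m = 1.05 cm

r_cr = 1.05 cm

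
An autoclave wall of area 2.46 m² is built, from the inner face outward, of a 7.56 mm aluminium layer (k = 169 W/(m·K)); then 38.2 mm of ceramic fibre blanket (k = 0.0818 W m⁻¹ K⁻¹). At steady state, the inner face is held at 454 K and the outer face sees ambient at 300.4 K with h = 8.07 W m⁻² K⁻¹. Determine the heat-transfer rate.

Resistance network (inner→outer):
  R_aluminium = L/(kA) = 0.00756/(169·2.46) = 1.818×10^-5 K/W
  R_ceramic fibre blanket = L/(kA) = 0.0382/(0.0818·2.46) = 0.1898 K/W
  R_conv,out = 1/(hA) = 1/(8.07·2.46) = 0.05037 K/W
ΣR = 1.818×10^-5 + 0.1898 + 0.05037 = 0.2402 K/W
Q = ΔT/ΣR = (454 K − 300.4 K)/0.2402 = 639 W

Q = 639 W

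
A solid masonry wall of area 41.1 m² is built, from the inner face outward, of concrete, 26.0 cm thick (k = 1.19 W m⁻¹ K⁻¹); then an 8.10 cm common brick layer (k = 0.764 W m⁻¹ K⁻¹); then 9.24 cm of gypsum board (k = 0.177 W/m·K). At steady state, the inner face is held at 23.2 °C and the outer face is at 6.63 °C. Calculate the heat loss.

Treat each layer as a resistance in series:
  R_concrete = L/(kA) = 0.260/(1.19·41.1) = 0.005316 K/W
  R_common brick = L/(kA) = 0.0810/(0.764·41.1) = 0.002580 K/W
  R_gypsum board = L/(kA) = 0.0924/(0.177·41.1) = 0.01270 K/W
ΣR = 0.005316 + 0.002580 + 0.01270 = 0.02060 K/W
Q = ΔT/ΣR = (23.2 °C − 6.63 °C)/0.02060 = 804 W

Q = 804 W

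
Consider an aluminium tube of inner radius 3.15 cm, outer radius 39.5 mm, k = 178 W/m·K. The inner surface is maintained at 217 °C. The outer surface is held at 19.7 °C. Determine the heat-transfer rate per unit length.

Q' = 975 kW/m

Q' = 2πk·ΔT/ln(r₂/r₁) = 2π × 178 × 197.3 / ln(0.0395/0.0315) = 9.75×10^5 W/m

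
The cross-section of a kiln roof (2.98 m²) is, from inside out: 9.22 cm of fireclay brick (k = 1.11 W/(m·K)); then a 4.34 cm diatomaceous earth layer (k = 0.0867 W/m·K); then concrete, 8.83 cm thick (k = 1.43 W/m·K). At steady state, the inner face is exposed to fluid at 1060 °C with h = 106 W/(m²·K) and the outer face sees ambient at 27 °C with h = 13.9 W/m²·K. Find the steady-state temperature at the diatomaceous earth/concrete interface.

Series thermal resistances, inner to outer:
  R_conv,in = 1/(hA) = 1/(106·2.98) = 0.003166 K/W
  R_fireclay brick = L/(kA) = 0.0922/(1.11·2.98) = 0.02787 K/W
  R_diatomaceous earth = L/(kA) = 0.0434/(0.0867·2.98) = 0.1680 K/W
  R_concrete = L/(kA) = 0.0883/(1.43·2.98) = 0.02072 K/W
  R_conv,out = 1/(hA) = 1/(13.9·2.98) = 0.02414 K/W
ΣR = 0.003166 + 0.02787 + 0.1680 + 0.02072 + 0.02414 = 0.2439 K/W
Q = ΔT/ΣR = (1060 °C − 27 °C)/0.2439 = 4235 W
From the inner boundary to the diatomaceous earth/concrete interface, ΣR_partial = 0.1990 K/W.
T_interface = T_in − Q·ΣR_partial = 1060 °C − (4235)(0.1990) = 217 °C

T = 217 °C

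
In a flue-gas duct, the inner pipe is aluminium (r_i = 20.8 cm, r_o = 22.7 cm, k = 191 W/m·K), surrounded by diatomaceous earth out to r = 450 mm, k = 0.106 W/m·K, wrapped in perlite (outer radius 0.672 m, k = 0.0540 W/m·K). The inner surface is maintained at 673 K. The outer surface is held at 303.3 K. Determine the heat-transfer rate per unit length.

Q' = 167 W/m

Treat each layer as a resistance in series:
  R'_aluminium = ln(0.227/0.208)/(2πk) = 0.08741/(2π·191) = 7.284×10^-5 m·K/W
  R'_diatomaceous earth = ln(0.450/0.227)/(2πk) = 0.6843/(2π·0.106) = 1.027 m·K/W
  R'_perlite = ln(0.672/0.450)/(2πk) = 0.4010/(2π·0.0540) = 1.182 m·K/W
ΣR = 7.284×10^-5 + 1.027 + 1.182 = 2.209 m·K/W
Q' = ΔT/ΣR = (673 K − 303.3 K)/2.209 = 167 W/m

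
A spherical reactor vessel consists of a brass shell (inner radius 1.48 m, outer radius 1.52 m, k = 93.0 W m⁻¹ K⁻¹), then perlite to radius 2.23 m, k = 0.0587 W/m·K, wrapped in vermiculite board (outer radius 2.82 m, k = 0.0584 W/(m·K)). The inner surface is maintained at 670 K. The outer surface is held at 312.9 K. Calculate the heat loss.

Q = 867 W

Series thermal resistances, inner to outer:
  R_brass = (1/1.48 − 1/1.52)/(4πk) = 0.01778/(4π·93.0) = 1.521×10^-5 K/W
  R_perlite = (1/1.52 − 1/2.23)/(4πk) = 0.2095/(4π·0.0587) = 0.2840 K/W
  R_vermiculite board = (1/2.23 − 1/2.82)/(4πk) = 0.09382/(4π·0.0584) = 0.1278 K/W
ΣR = 1.521×10^-5 + 0.2840 + 0.1278 = 0.4118 K/W
Q = ΔT/ΣR = (670 K − 312.9 K)/0.4118 = 867 W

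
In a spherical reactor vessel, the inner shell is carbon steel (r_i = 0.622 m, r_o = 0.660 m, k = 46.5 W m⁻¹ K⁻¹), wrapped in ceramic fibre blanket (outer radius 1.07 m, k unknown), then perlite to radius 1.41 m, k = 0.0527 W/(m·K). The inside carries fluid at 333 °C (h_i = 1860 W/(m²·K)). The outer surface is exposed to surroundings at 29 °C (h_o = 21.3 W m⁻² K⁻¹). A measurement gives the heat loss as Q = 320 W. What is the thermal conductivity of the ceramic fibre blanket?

ΣR = ΔT/Q = |333 − 29|/320 = 0.9500 K/W
Known resistances:
  R_conv,in = 1/(4πr²h) = 1/(4π·0.622²·1860) = 1.106×10^-4 K/W
  R_carbon steel = (1/0.622 − 1/0.660)/(4πk) = 0.09257/(4π·46.5) = 1.584×10^-4 K/W
  R_perlite = (1/1.07 − 1/1.41)/(4πk) = 0.2254/(4π·0.0527) = 0.3403 K/W
  R_conv,out = 1/(4πr²h) = 1/(4π·1.41²·21.3) = 0.001879 K/W
R_ceramic fibre blanket = ΣR − ΣR_known = 0.9500 − 0.3424 = 0.6076 K/W
(1/r₁−1/r₂)/(4πk) = 0.6076 ⇒ k = 0.5806/(4π·0.6076) = 0.0760 W/m·K

k = 0.0760 W/m·K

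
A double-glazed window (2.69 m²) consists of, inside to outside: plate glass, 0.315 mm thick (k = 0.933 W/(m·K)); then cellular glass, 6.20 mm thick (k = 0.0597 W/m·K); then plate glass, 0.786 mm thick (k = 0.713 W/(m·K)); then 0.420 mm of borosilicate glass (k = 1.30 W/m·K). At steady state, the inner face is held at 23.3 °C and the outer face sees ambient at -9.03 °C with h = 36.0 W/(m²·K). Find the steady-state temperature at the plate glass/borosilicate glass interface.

T = -2.22 °C

Resistance network (inner→outer):
  R_plate glass = L/(kA) = 3.15×10^-4/(0.933·2.69) = 1.255×10^-4 K/W
  R_cellular glass = L/(kA) = 0.00620/(0.0597·2.69) = 0.03861 K/W
  R_plate glass = L/(kA) = 7.86×10^-4/(0.713·2.69) = 4.098×10^-4 K/W
  R_borosilicate glass = L/(kA) = 4.20×10^-4/(1.30·2.69) = 1.201×10^-4 K/W
  R_conv,out = 1/(hA) = 1/(36.0·2.69) = 0.01033 K/W
ΣR = 1.255×10^-4 + 0.03861 + 4.098×10^-4 + 1.201×10^-4 + 0.01033 = 0.04960 K/W
Q = ΔT/ΣR = (23.3 °C − -9.03 °C)/0.04960 = 651.8 W
From the inner boundary to the plate glass/borosilicate glass interface, ΣR_partial = 0.03915 K/W.
T_interface = T_in − Q·ΣR_partial = 23.3 °C − (651.8)(0.03915) = -2.22 °C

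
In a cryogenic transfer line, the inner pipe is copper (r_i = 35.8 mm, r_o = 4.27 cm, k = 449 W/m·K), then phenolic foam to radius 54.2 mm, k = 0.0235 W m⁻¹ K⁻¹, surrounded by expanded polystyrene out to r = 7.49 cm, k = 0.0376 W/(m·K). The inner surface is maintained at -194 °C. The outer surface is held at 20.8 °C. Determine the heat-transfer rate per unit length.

Series thermal resistances, inner to outer:
  R'_copper = ln(0.0427/0.0358)/(2πk) = 0.1763/(2π·449) = 6.247×10^-5 m·K/W
  R'_phenolic foam = ln(0.0542/0.0427)/(2πk) = 0.2385/(2π·0.0235) = 1.615 m·K/W
  R'_expanded polystyrene = ln(0.0749/0.0542)/(2πk) = 0.3235/(2π·0.0376) = 1.369 m·K/W
ΣR = 6.247×10^-5 + 1.615 + 1.369 = 2.984 m·K/W
Q' = ΔT/ΣR = (-194 °C − 20.8 °C)/2.984 = -72.0 W/m
(Negative Q' ⇒ heat flows inward; heat gain = 72.0 W/m.)

Q' = 72.0 W/m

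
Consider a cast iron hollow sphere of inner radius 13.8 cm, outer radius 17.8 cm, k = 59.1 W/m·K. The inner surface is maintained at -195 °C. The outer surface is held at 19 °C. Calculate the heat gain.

Q = 97600 W

Q = 4πk·ΔT/(1/r₁ − 1/r₂) = 4π × 59.1 × 214 / (1/0.138 − 1/0.178) = 97600 W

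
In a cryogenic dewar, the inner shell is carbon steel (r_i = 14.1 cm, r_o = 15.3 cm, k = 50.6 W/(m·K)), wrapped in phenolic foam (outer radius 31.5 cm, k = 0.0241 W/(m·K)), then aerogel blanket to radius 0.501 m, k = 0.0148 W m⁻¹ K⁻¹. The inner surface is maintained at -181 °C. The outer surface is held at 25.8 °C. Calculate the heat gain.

Q = 11.9 W

Resistance network (inner→outer):
  R_carbon steel = (1/0.141 − 1/0.153)/(4πk) = 0.5563/(4π·50.6) = 8.748×10^-4 K/W
  R_phenolic foam = (1/0.153 − 1/0.315)/(4πk) = 3.361/(4π·0.0241) = 11.10 K/W
  R_aerogel blanket = (1/0.315 − 1/0.501)/(4πk) = 1.179/(4π·0.0148) = 6.337 K/W
ΣR = 8.748×10^-4 + 11.10 + 6.337 = 17.44 K/W
Q = ΔT/ΣR = (-181 °C − 25.8 °C)/17.44 = -11.9 W
(Negative Q ⇒ heat flows inward; heat gain = 11.9 W.)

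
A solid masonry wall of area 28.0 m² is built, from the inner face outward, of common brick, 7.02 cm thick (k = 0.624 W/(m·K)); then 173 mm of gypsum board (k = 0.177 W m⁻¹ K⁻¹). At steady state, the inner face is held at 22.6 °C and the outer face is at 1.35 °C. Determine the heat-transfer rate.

Q = 546 W

Series thermal resistances, inner to outer:
  R_common brick = L/(kA) = 0.0702/(0.624·28.0) = 0.004018 K/W
  R_gypsum board = L/(kA) = 0.173/(0.177·28.0) = 0.03491 K/W
ΣR = 0.004018 + 0.03491 = 0.03893 K/W
Q = ΔT/ΣR = (22.6 °C − 1.35 °C)/0.03893 = 546 W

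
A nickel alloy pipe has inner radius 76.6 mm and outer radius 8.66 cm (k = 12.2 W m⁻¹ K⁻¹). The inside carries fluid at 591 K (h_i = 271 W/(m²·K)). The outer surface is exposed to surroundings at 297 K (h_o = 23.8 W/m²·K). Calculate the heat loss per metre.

Q' = 3.40 kW/m

Treat each layer as a resistance in series:
  R'_conv,in = 1/(2πr h) = 1/(2π·0.0766·271) = 0.007667 m·K/W
  R'_nickel alloy = ln(0.0866/0.0766)/(2πk) = 0.1227/(2π·12.2) = 0.001601 m·K/W
  R'_conv,out = 1/(2πr h) = 1/(2π·0.0866·23.8) = 0.07722 m·K/W
ΣR = 0.007667 + 0.001601 + 0.07722 = 0.08649 m·K/W
Q' = ΔT/ΣR = (591 K − 297 K)/0.08649 = 3400 W/m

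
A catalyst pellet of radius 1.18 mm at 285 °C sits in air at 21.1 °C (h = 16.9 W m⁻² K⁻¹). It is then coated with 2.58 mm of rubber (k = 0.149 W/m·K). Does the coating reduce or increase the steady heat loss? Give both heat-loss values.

Critical radius for a sphere: r_cr = 2k/h = 0.0176 m = 1.76 cm.
Outer radius after coating: r₂ = 0.00118 + 0.00258 = 0.00376 m.
Since r₁ < r_cr and r₂ ≤ r_cr, the coating moves toward the maximum at r_cr — heat loss rises.
Bare: R = 1/(4πr₁²h) = 3382 K/W; Q = 263.9/3382 = 0.0780 W.
Coated: R = R_cond + R_conv = 643.6 K/W; Q = 263.9/643.6 = 0.410 W.

increases: 0.0780 → 0.410 W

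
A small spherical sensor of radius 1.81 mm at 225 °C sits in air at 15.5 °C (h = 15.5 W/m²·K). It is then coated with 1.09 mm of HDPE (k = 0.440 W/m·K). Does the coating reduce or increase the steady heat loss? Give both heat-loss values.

increases: 0.134 → 0.323 W

Critical radius for a sphere: r_cr = 2k/h = 0.0568 m = 5.68 cm.
Outer radius after coating: r₂ = 0.00181 + 0.00109 = 0.00290 m.
Since r₁ < r_cr and r₂ ≤ r_cr, the coating moves toward the maximum at r_cr — heat loss rises.
Bare: R = 1/(4πr₁²h) = 1567 K/W; Q = 209.5/1567 = 0.134 W.
Coated: R = R_cond + R_conv = 648.0 K/W; Q = 209.5/648.0 = 0.323 W.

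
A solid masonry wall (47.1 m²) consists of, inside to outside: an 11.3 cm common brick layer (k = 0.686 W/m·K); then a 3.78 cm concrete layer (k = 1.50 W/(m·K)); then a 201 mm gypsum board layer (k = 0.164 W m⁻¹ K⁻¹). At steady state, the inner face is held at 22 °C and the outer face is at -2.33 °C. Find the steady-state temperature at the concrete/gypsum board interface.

T = 18.7 °C

Series thermal resistances, inner to outer:
  R_common brick = L/(kA) = 0.113/(0.686·47.1) = 0.003497 K/W
  R_concrete = L/(kA) = 0.0378/(1.50·47.1) = 5.350×10^-4 K/W
  R_gypsum board = L/(kA) = 0.201/(0.164·47.1) = 0.02602 K/W
ΣR = 0.003497 + 5.350×10^-4 + 0.02602 = 0.03005 K/W
Q = ΔT/ΣR = (22 °C − -2.33 °C)/0.03005 = 809.7 W
From the inner boundary to the concrete/gypsum board interface, ΣR_partial = 0.004032 K/W.
T_interface = T_in − Q·ΣR_partial = 22 °C − (809.7)(0.004032) = 18.7 °C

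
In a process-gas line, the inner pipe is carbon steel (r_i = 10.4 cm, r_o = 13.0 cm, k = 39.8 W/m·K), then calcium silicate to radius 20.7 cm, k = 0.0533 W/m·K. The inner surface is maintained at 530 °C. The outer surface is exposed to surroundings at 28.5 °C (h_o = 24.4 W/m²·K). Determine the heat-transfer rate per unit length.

Resistance network (inner→outer):
  R'_carbon steel = ln(0.130/0.104)/(2πk) = 0.2231/(2π·39.8) = 8.923×10^-4 m·K/W
  R'_calcium silicate = ln(0.207/0.130)/(2πk) = 0.4652/(2π·0.0533) = 1.389 m·K/W
  R'_conv,out = 1/(2πr h) = 1/(2π·0.207·24.4) = 0.03151 m·K/W
ΣR = 8.923×10^-4 + 1.389 + 0.03151 = 1.421 m·K/W
Q' = ΔT/ΣR = (530 °C − 28.5 °C)/1.421 = 353 W/m

Q' = 353 W/m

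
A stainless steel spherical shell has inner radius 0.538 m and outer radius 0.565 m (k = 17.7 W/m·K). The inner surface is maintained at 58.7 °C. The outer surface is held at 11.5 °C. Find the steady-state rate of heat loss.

Q = 4πk·ΔT/(1/r₁ − 1/r₂) = 4π × 17.7 × 47.2 / (1/0.538 − 1/0.565) = 1.18×10^5 W

Q = 1.18×10^5 W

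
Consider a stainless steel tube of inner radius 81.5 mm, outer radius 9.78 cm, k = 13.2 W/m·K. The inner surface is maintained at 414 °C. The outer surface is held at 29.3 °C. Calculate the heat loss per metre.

Q' = 2πk·ΔT/ln(r₂/r₁) = 2π × 13.2 × 384.7 / ln(0.0978/0.0815) = 1.75×10^5 W/m

Q' = 175 kW/m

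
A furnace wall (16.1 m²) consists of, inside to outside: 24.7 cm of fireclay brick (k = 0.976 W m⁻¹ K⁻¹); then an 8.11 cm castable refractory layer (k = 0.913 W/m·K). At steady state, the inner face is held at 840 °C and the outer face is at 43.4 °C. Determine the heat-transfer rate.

Q = 37.5 kW

Treat each layer as a resistance in series:
  R_fireclay brick = L/(kA) = 0.247/(0.976·16.1) = 0.01572 K/W
  R_castable refractory = L/(kA) = 0.0811/(0.913·16.1) = 0.005517 K/W
ΣR = 0.01572 + 0.005517 = 0.02124 K/W
Q = ΔT/ΣR = (840 °C − 43.4 °C)/0.02124 = 37500 W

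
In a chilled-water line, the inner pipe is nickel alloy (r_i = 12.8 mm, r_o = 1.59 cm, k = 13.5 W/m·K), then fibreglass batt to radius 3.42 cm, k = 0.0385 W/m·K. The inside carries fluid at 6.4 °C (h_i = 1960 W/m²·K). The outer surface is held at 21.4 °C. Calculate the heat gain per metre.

Resistance network (inner→outer):
  R'_conv,in = 1/(2πr h) = 1/(2π·0.0128·1960) = 0.006344 m·K/W
  R'_nickel alloy = ln(0.0159/0.0128)/(2πk) = 0.2169/(2π·13.5) = 0.002557 m·K/W
  R'_fibreglass batt = ln(0.0342/0.0159)/(2πk) = 0.7659/(2π·0.0385) = 3.166 m·K/W
ΣR = 0.006344 + 0.002557 + 3.166 = 3.175 m·K/W
Q' = ΔT/ΣR = (6.4 °C − 21.4 °C)/3.175 = -4.72 W/m
(Negative Q' ⇒ heat flows inward; heat gain = 4.72 W/m.)

Q' = 4.72 W/m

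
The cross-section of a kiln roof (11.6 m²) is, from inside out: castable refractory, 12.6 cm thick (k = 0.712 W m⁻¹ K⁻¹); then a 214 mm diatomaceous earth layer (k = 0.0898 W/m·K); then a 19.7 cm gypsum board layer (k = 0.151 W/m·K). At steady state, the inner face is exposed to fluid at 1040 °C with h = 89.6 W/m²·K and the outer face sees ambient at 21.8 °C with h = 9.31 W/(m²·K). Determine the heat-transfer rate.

Q = 2.97 kW

Treat each layer as a resistance in series:
  R_conv,in = 1/(hA) = 1/(89.6·11.6) = 9.621×10^-4 K/W
  R_castable refractory = L/(kA) = 0.126/(0.712·11.6) = 0.01526 K/W
  R_diatomaceous earth = L/(kA) = 0.214/(0.0898·11.6) = 0.2054 K/W
  R_gypsum board = L/(kA) = 0.197/(0.151·11.6) = 0.1125 K/W
  R_conv,out = 1/(hA) = 1/(9.31·11.6) = 0.009260 K/W
ΣR = 9.621×10^-4 + 0.01526 + 0.2054 + 0.1125 + 0.009260 = 0.3434 K/W
Q = ΔT/ΣR = (1040 °C − 21.8 °C)/0.3434 = 2970 W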